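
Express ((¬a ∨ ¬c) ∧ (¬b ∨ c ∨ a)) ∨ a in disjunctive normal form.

((¬a ∨ ¬c) ∧ (¬b ∨ c ∨ a)) ∨ a
= (¬a ∧ ¬b) ∨ (¬a ∧ c) ∨ (¬a ∧ a) ∨ (¬c ∧ ¬b) ∨ (¬c ∧ c) ∨ (¬c ∧ a) ∨ a   (distribute ∧ over ∨)
= (¬a ∧ ¬b) ∨ (¬a ∧ c) ∨ (¬c ∧ ¬b) ∨ a   (simplify)

(¬a ∧ ¬b) ∨ (¬a ∧ c) ∨ (¬c ∧ ¬b) ∨ a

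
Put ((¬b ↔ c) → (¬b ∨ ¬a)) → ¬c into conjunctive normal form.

(¬c ∨ ¬b) ∧ (b ∨ ¬c) ∧ (a ∨ ¬c)

((¬b ↔ c) → (¬b ∨ ¬a)) → ¬c
= ¬((¬b ↔ c) → (¬b ∨ ¬a)) ∨ ¬c
= ¬(¬(¬b ↔ c) ∨ ¬b ∨ ¬a) ∨ ¬c
= ¬(¬((¬b → c) ∧ (c → ¬b)) ∨ ¬b ∨ ¬a) ∨ ¬c
= ¬(¬((¬¬b ∨ c) ∧ (c → ¬b)) ∨ ¬b ∨ ¬a) ∨ ¬c
= ¬(¬((¬¬b ∨ c) ∧ (¬c ∨ ¬b)) ∨ ¬b ∨ ¬a) ∨ ¬c
= (¬¬((¬¬b ∨ c) ∧ (¬c ∨ ¬b)) ∧ ¬¬b ∧ ¬¬a) ∨ ¬c
= ((¬¬b ∨ c) ∧ (¬c ∨ ¬b) ∧ ¬¬b ∧ ¬¬a) ∨ ¬c
= ((b ∨ c) ∧ (¬c ∨ ¬b) ∧ ¬¬b ∧ ¬¬a) ∨ ¬c
= ((b ∨ c) ∧ (¬c ∨ ¬b) ∧ b ∧ ¬¬a) ∨ ¬c
= ((b ∨ c) ∧ (¬c ∨ ¬b) ∧ b ∧ a) ∨ ¬c
= (b ∨ c ∨ ¬c) ∧ (¬c ∨ ¬b ∨ ¬c) ∧ (b ∨ ¬c) ∧ (a ∨ ¬c)
= (¬c ∨ ¬b) ∧ (b ∨ ¬c) ∧ (a ∨ ¬c)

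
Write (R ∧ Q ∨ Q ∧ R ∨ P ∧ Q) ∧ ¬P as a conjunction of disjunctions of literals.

(R ∨ P) ∧ Q ∧ ¬P

(R ∧ Q ∨ Q ∧ R ∨ P ∧ Q) ∧ ¬P
= (R ∨ Q ∨ P) ∧ (R ∨ Q ∨ Q) ∧ (R ∨ R ∨ P) ∧ (R ∨ R ∨ Q) ∧ (Q ∨ Q ∨ P) ∧ (Q ∨ Q ∨ Q) ∧ (Q ∨ R ∨ P) ∧ (Q ∨ R ∨ Q) ∧ ¬P   [distribute ∨ over ∧]
= (R ∨ P) ∧ Q ∧ ¬P   [simplify]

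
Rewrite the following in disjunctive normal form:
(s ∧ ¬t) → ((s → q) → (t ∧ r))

¬s ∨ t ∨ (s ∧ ¬q)

(s ∧ ¬t) → ((s → q) → (t ∧ r))
⇔ ¬(s ∧ ¬t) ∨ ((s → q) → (t ∧ r))   — eliminate →
⇔ ¬(s ∧ ¬t) ∨ ¬(s → q) ∨ (t ∧ r)   — eliminate →
⇔ ¬(s ∧ ¬t) ∨ ¬(¬s ∨ q) ∨ (t ∧ r)   — eliminate →
⇔ ¬s ∨ ¬¬t ∨ ¬(¬s ∨ q) ∨ (t ∧ r)   — De Morgan
⇔ ¬s ∨ t ∨ ¬(¬s ∨ q) ∨ (t ∧ r)   — double negation
⇔ ¬s ∨ t ∨ (¬¬s ∧ ¬q) ∨ (t ∧ r)   — De Morgan
⇔ ¬s ∨ t ∨ (s ∧ ¬q) ∨ (t ∧ r)   — double negation
⇔ ¬s ∨ t ∨ (s ∧ ¬q)   — simplify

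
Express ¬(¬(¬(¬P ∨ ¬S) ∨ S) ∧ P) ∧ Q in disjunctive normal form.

¬(¬(¬(¬P ∨ ¬S) ∨ S) ∧ P) ∧ Q
≡ (¬¬(¬(¬P ∨ ¬S) ∨ S) ∨ ¬P) ∧ Q   (De Morgan)
≡ (¬(¬P ∨ ¬S) ∨ S ∨ ¬P) ∧ Q   (double negation)
≡ (¬¬P ∧ ¬¬S ∨ S ∨ ¬P) ∧ Q   (De Morgan)
≡ (P ∧ ¬¬S ∨ S ∨ ¬P) ∧ Q   (double negation)
≡ (P ∧ S ∨ S ∨ ¬P) ∧ Q   (double negation)
≡ P ∧ S ∧ Q ∨ S ∧ Q ∨ ¬P ∧ Q   (distribute ∧ over ∨)
≡ S ∧ Q ∨ ¬P ∧ Q   (simplify)

S ∧ Q ∨ ¬P ∧ Q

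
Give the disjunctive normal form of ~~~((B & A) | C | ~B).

~A & ~C & B

~~~((B & A) | C | ~B)
≡ ~((B & A) | C | ~B)   — double negation
≡ ~(B & A) & ~C & ~~B   — De Morgan
≡ (~B | ~A) & ~C & ~~B   — De Morgan
≡ (~B | ~A) & ~C & B   — double negation
≡ (~B & ~C & B) | (~A & ~C & B)   — distribute & over |
≡ ~A & ~C & B   — simplify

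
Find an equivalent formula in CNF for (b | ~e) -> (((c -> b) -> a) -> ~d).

(b | ~e) -> (((c -> b) -> a) -> ~d)
⇔ ~(b | ~e) | (((c -> b) -> a) -> ~d)   [eliminate ->]
⇔ ~(b | ~e) | ~((c -> b) -> a) | ~d   [eliminate ->]
⇔ ~(b | ~e) | ~(~(c -> b) | a) | ~d   [eliminate ->]
⇔ ~(b | ~e) | ~(~(~c | b) | a) | ~d   [eliminate ->]
⇔ (~b & ~~e) | ~(~(~c | b) | a) | ~d   [De Morgan]
⇔ (~b & e) | ~(~(~c | b) | a) | ~d   [double negation]
⇔ (~b & e) | (~~(~c | b) & ~a) | ~d   [De Morgan]
⇔ (~b & e) | ((~c | b) & ~a) | ~d   [double negation]
⇔ (~b | ~c | b | ~d) & (~b | ~a | ~d) & (e | ~c | b | ~d) & (e | ~a | ~d)   [distribute | over &]
⇔ (~b | ~a | ~d) & (e | ~c | b | ~d) & (e | ~a | ~d)   [simplify]

(~b | ~a | ~d) & (e | ~c | b | ~d) & (e | ~a | ~d)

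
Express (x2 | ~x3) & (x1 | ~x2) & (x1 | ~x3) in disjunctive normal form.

(x2 & x1) | (~x3 & x1) | (~x3 & ~x2)

(x2 | ~x3) & (x1 | ~x2) & (x1 | ~x3)
⇔ (x2 & x1 & x1) | (x2 & x1 & ~x3) | (x2 & ~x2 & x1) | (x2 & ~x2 & ~x3) | (~x3 & x1 & x1) | (~x3 & x1 & ~x3) | (~x3 & ~x2 & x1) | (~x3 & ~x2 & ~x3)   (distribute & over |)
⇔ (x2 & x1) | (~x3 & x1) | (~x3 & ~x2)   (simplify)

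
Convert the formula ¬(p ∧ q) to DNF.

¬p ∨ ¬q

¬(p ∧ q)
≡ ¬p ∨ ¬q   [De Morgan]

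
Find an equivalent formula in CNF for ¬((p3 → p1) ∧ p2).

(p3 ∨ ¬p2) ∧ (¬p1 ∨ ¬p2)

¬((p3 → p1) ∧ p2)
= ¬((¬p3 ∨ p1) ∧ p2)   (eliminate →)
= ¬(¬p3 ∨ p1) ∨ ¬p2   (De Morgan)
= (¬¬p3 ∧ ¬p1) ∨ ¬p2   (De Morgan)
= (p3 ∧ ¬p1) ∨ ¬p2   (double negation)
= (p3 ∨ ¬p2) ∧ (¬p1 ∨ ¬p2)   (distribute ∨ over ∧)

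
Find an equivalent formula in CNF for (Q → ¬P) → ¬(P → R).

(Q ∨ ¬R) ∧ P

(Q → ¬P) → ¬(P → R)
⇔ ¬(Q → ¬P) ∨ ¬(P → R)   — eliminate →
⇔ ¬(¬Q ∨ ¬P) ∨ ¬(P → R)   — eliminate →
⇔ ¬(¬Q ∨ ¬P) ∨ ¬(¬P ∨ R)   — eliminate →
⇔ (¬¬Q ∧ ¬¬P) ∨ ¬(¬P ∨ R)   — De Morgan
⇔ (Q ∧ ¬¬P) ∨ ¬(¬P ∨ R)   — double negation
⇔ (Q ∧ P) ∨ ¬(¬P ∨ R)   — double negation
⇔ (Q ∧ P) ∨ (¬¬P ∧ ¬R)   — De Morgan
⇔ (Q ∧ P) ∨ (P ∧ ¬R)   — double negation
⇔ (Q ∨ P) ∧ (Q ∨ ¬R) ∧ (P ∨ P) ∧ (P ∨ ¬R)   — distribute ∨ over ∧
⇔ (Q ∨ ¬R) ∧ P   — simplify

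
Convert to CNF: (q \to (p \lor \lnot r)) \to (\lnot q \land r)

(\lnot p \lor \lnot q) \land r

(q \to (p \lor \lnot r)) \to (\lnot q \land r)
≡ \lnot (q \to (p \lor \lnot r)) \lor (\lnot q \land r)   (eliminate \to)
≡ \lnot (\lnot q \lor p \lor \lnot r) \lor (\lnot q \land r)   (eliminate \to)
≡ (\lnot \lnot q \land \lnot p \land \lnot \lnot r) \lor (\lnot q \land r)   (De Morgan)
≡ (q \land \lnot p \land \lnot \lnot r) \lor (\lnot q \land r)   (double negation)
≡ (q \land \lnot p \land r) \lor (\lnot q \land r)   (double negation)
≡ (q \lor \lnot q) \land (q \lor r) \land (\lnot p \lor \lnot q) \land (\lnot p \lor r) \land (r \lor \lnot q) \land (r \lor r)   (distribute \lor over \land)
≡ (\lnot p \lor \lnot q) \land r   (simplify)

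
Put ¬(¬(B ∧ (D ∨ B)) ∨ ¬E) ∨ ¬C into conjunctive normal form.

(B ∨ ¬C) ∧ (E ∨ ¬C)

¬(¬(B ∧ (D ∨ B)) ∨ ¬E) ∨ ¬C
≡ (¬¬(B ∧ (D ∨ B)) ∧ ¬¬E) ∨ ¬C   (De Morgan)
≡ (B ∧ (D ∨ B) ∧ ¬¬E) ∨ ¬C   (double negation)
≡ (B ∧ (D ∨ B) ∧ E) ∨ ¬C   (double negation)
≡ (B ∨ ¬C) ∧ (D ∨ B ∨ ¬C) ∧ (E ∨ ¬C)   (distribute ∨ over ∧)
≡ (B ∨ ¬C) ∧ (E ∨ ¬C)   (simplify)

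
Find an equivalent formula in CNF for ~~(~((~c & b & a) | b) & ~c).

~b & ~c

~~(~((~c & b & a) | b) & ~c)
⇔ ~((~c & b & a) | b) & ~c   [double negation]
⇔ ~(~c & b & a) & ~b & ~c   [De Morgan]
⇔ (~~c | ~b | ~a) & ~b & ~c   [De Morgan]
⇔ (c | ~b | ~a) & ~b & ~c   [double negation]
⇔ ~b & ~c   [simplify]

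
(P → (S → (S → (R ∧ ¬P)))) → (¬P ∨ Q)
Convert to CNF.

S ∨ ¬P ∨ Q

(P → (S → (S → (R ∧ ¬P)))) → (¬P ∨ Q)
≡ ¬(P → (S → (S → (R ∧ ¬P)))) ∨ ¬P ∨ Q   [eliminate →]
≡ ¬(¬P ∨ (S → (S → (R ∧ ¬P)))) ∨ ¬P ∨ Q   [eliminate →]
≡ ¬(¬P ∨ ¬S ∨ (S → (R ∧ ¬P))) ∨ ¬P ∨ Q   [eliminate →]
≡ ¬(¬P ∨ ¬S ∨ ¬S ∨ (R ∧ ¬P)) ∨ ¬P ∨ Q   [eliminate →]
≡ (¬¬P ∧ ¬¬S ∧ ¬¬S ∧ ¬(R ∧ ¬P)) ∨ ¬P ∨ Q   [De Morgan]
≡ (P ∧ ¬¬S ∧ ¬¬S ∧ ¬(R ∧ ¬P)) ∨ ¬P ∨ Q   [double negation]
≡ (P ∧ S ∧ ¬¬S ∧ ¬(R ∧ ¬P)) ∨ ¬P ∨ Q   [double negation]
≡ (P ∧ S ∧ S ∧ ¬(R ∧ ¬P)) ∨ ¬P ∨ Q   [double negation]
≡ (P ∧ S ∧ S ∧ (¬R ∨ ¬¬P)) ∨ ¬P ∨ Q   [De Morgan]
≡ (P ∧ S ∧ S ∧ (¬R ∨ P)) ∨ ¬P ∨ Q   [double negation]
≡ (P ∨ ¬P ∨ Q) ∧ (S ∨ ¬P ∨ Q) ∧ (S ∨ ¬P ∨ Q) ∧ (¬R ∨ P ∨ ¬P ∨ Q)   [distribute ∨ over ∧]
≡ S ∨ ¬P ∨ Q   [simplify]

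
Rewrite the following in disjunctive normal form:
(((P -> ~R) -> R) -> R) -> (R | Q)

(((P -> ~R) -> R) -> R) -> (R | Q)
≡ ~(((P -> ~R) -> R) -> R) | R | Q   — eliminate ->
≡ ~(~((P -> ~R) -> R) | R) | R | Q   — eliminate ->
≡ ~(~(~(P -> ~R) | R) | R) | R | Q   — eliminate ->
≡ ~(~(~(~P | ~R) | R) | R) | R | Q   — eliminate ->
≡ (~~(~(~P | ~R) | R) & ~R) | R | Q   — De Morgan
≡ ((~(~P | ~R) | R) & ~R) | R | Q   — double negation
≡ (((~~P & ~~R) | R) & ~R) | R | Q   — De Morgan
≡ (((P & ~~R) | R) & ~R) | R | Q   — double negation
≡ (((P & R) | R) & ~R) | R | Q   — double negation
≡ (P & R & ~R) | (R & ~R) | R | Q   — distribute & over |
≡ R | Q   — simplify

R | Q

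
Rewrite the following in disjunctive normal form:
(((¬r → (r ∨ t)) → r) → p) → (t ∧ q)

(¬r ∧ ¬t ∧ ¬p) ∨ (r ∧ ¬p) ∨ (t ∧ q)

(((¬r → (r ∨ t)) → r) → p) → (t ∧ q)
⇔ ¬(((¬r → (r ∨ t)) → r) → p) ∨ (t ∧ q)   [eliminate →]
⇔ ¬(¬((¬r → (r ∨ t)) → r) ∨ p) ∨ (t ∧ q)   [eliminate →]
⇔ ¬(¬(¬(¬r → (r ∨ t)) ∨ r) ∨ p) ∨ (t ∧ q)   [eliminate →]
⇔ ¬(¬(¬(¬¬r ∨ r ∨ t) ∨ r) ∨ p) ∨ (t ∧ q)   [eliminate →]
⇔ (¬¬(¬(¬¬r ∨ r ∨ t) ∨ r) ∧ ¬p) ∨ (t ∧ q)   [De Morgan]
⇔ ((¬(¬¬r ∨ r ∨ t) ∨ r) ∧ ¬p) ∨ (t ∧ q)   [double negation]
⇔ (((¬¬¬r ∧ ¬r ∧ ¬t) ∨ r) ∧ ¬p) ∨ (t ∧ q)   [De Morgan]
⇔ (((¬r ∧ ¬r ∧ ¬t) ∨ r) ∧ ¬p) ∨ (t ∧ q)   [double negation]
⇔ (¬r ∧ ¬r ∧ ¬t ∧ ¬p) ∨ (r ∧ ¬p) ∨ (t ∧ q)   [distribute ∧ over ∨]
⇔ (¬r ∧ ¬t ∧ ¬p) ∨ (r ∧ ¬p) ∨ (t ∧ q)   [simplify]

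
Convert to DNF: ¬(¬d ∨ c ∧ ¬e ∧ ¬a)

¬(¬d ∨ c ∧ ¬e ∧ ¬a)
≡ ¬¬d ∧ ¬(c ∧ ¬e ∧ ¬a)   [De Morgan]
≡ d ∧ ¬(c ∧ ¬e ∧ ¬a)   [double negation]
≡ d ∧ (¬c ∨ ¬¬e ∨ ¬¬a)   [De Morgan]
≡ d ∧ (¬c ∨ e ∨ ¬¬a)   [double negation]
≡ d ∧ (¬c ∨ e ∨ a)   [double negation]
≡ d ∧ ¬c ∨ d ∧ e ∨ d ∧ a   [distribute ∧ over ∨]

d ∧ ¬c ∨ d ∧ e ∨ d ∧ a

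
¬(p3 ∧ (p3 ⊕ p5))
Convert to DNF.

¬(p3 ∧ (p3 ⊕ p5))
= ¬(p3 ∧ (p3 ∧ ¬p5 ∨ ¬p3 ∧ p5))
= ¬p3 ∨ ¬(p3 ∧ ¬p5 ∨ ¬p3 ∧ p5)
= ¬p3 ∨ ¬(p3 ∧ ¬p5) ∧ ¬(¬p3 ∧ p5)
= ¬p3 ∨ (¬p3 ∨ ¬¬p5) ∧ ¬(¬p3 ∧ p5)
= ¬p3 ∨ (¬p3 ∨ p5) ∧ ¬(¬p3 ∧ p5)
= ¬p3 ∨ (¬p3 ∨ p5) ∧ (¬¬p3 ∨ ¬p5)
= ¬p3 ∨ (¬p3 ∨ p5) ∧ (p3 ∨ ¬p5)
= ¬p3 ∨ ¬p3 ∧ p3 ∨ ¬p3 ∧ ¬p5 ∨ p5 ∧ p3 ∨ p5 ∧ ¬p5
= ¬p3 ∨ p5 ∧ p3

¬p3 ∨ p5 ∧ p3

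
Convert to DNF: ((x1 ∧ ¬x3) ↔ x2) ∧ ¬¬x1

((x1 ∧ ¬x3) ↔ x2) ∧ ¬¬x1
⇔ ((x1 ∧ ¬x3) → x2) ∧ (x2 → (x1 ∧ ¬x3)) ∧ ¬¬x1
⇔ (¬(x1 ∧ ¬x3) ∨ x2) ∧ (x2 → (x1 ∧ ¬x3)) ∧ ¬¬x1
⇔ (¬(x1 ∧ ¬x3) ∨ x2) ∧ (¬x2 ∨ (x1 ∧ ¬x3)) ∧ ¬¬x1
⇔ (¬x1 ∨ ¬¬x3 ∨ x2) ∧ (¬x2 ∨ (x1 ∧ ¬x3)) ∧ ¬¬x1
⇔ (¬x1 ∨ x3 ∨ x2) ∧ (¬x2 ∨ (x1 ∧ ¬x3)) ∧ ¬¬x1
⇔ (¬x1 ∨ x3 ∨ x2) ∧ (¬x2 ∨ (x1 ∧ ¬x3)) ∧ x1
⇔ (¬x1 ∧ ¬x2 ∧ x1) ∨ (¬x1 ∧ x1 ∧ ¬x3 ∧ x1) ∨ (x3 ∧ ¬x2 ∧ x1) ∨ (x3 ∧ x1 ∧ ¬x3 ∧ x1) ∨ (x2 ∧ ¬x2 ∧ x1) ∨ (x2 ∧ x1 ∧ ¬x3 ∧ x1)
⇔ (x3 ∧ ¬x2 ∧ x1) ∨ (x2 ∧ x1 ∧ ¬x3)

(x3 ∧ ¬x2 ∧ x1) ∨ (x2 ∧ x1 ∧ ¬x3)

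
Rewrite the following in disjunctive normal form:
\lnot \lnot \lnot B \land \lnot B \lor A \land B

\lnot B \lor A \land B

\lnot \lnot \lnot B \land \lnot B \lor A \land B
≡ \lnot B \land \lnot B \lor A \land B   — double negation
≡ \lnot B \lor A \land B   — simplify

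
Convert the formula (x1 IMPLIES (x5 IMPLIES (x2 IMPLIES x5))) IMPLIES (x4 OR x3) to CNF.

(x1 OR x4 OR x3) AND (x5 OR x4 OR x3) AND (x2 OR x4 OR x3) AND (NOT x5 OR x4 OR x3)

(x1 IMPLIES (x5 IMPLIES (x2 IMPLIES x5))) IMPLIES (x4 OR x3)
= NOT (x1 IMPLIES (x5 IMPLIES (x2 IMPLIES x5))) OR x4 OR x3   [eliminate IMPLIES]
= NOT (NOT x1 OR (x5 IMPLIES (x2 IMPLIES x5))) OR x4 OR x3   [eliminate IMPLIES]
= NOT (NOT x1 OR NOT x5 OR (x2 IMPLIES x5)) OR x4 OR x3   [eliminate IMPLIES]
= NOT (NOT x1 OR NOT x5 OR NOT x2 OR x5) OR x4 OR x3   [eliminate IMPLIES]
= (NOT NOT x1 AND NOT NOT x5 AND NOT NOT x2 AND NOT x5) OR x4 OR x3   [De Morgan]
= (x1 AND NOT NOT x5 AND NOT NOT x2 AND NOT x5) OR x4 OR x3   [double negation]
= (x1 AND x5 AND NOT NOT x2 AND NOT x5) OR x4 OR x3   [double negation]
= (x1 AND x5 AND x2 AND NOT x5) OR x4 OR x3   [double negation]
= (x1 OR x4 OR x3) AND (x5 OR x4 OR x3) AND (x2 OR x4 OR x3) AND (NOT x5 OR x4 OR x3)   [distribute OR over AND]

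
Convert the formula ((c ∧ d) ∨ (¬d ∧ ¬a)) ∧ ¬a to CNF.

((c ∧ d) ∨ (¬d ∧ ¬a)) ∧ ¬a
≡ (c ∨ ¬d) ∧ (c ∨ ¬a) ∧ (d ∨ ¬d) ∧ (d ∨ ¬a) ∧ ¬a   — distribute ∨ over ∧
≡ (c ∨ ¬d) ∧ ¬a   — simplify

(c ∨ ¬d) ∧ ¬a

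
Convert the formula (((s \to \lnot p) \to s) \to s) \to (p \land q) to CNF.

(s \lor p) \land (s \lor q) \land (\lnot s \lor p) \land (\lnot s \lor q)

(((s \to \lnot p) \to s) \to s) \to (p \land q)
≡ \lnot (((s \to \lnot p) \to s) \to s) \lor (p \land q)   [eliminate \to]
≡ \lnot (\lnot ((s \to \lnot p) \to s) \lor s) \lor (p \land q)   [eliminate \to]
≡ \lnot (\lnot (\lnot (s \to \lnot p) \lor s) \lor s) \lor (p \land q)   [eliminate \to]
≡ \lnot (\lnot (\lnot (\lnot s \lor \lnot p) \lor s) \lor s) \lor (p \land q)   [eliminate \to]
≡ (\lnot \lnot (\lnot (\lnot s \lor \lnot p) \lor s) \land \lnot s) \lor (p \land q)   [De Morgan]
≡ ((\lnot (\lnot s \lor \lnot p) \lor s) \land \lnot s) \lor (p \land q)   [double negation]
≡ (((\lnot \lnot s \land \lnot \lnot p) \lor s) \land \lnot s) \lor (p \land q)   [De Morgan]
≡ (((s \land \lnot \lnot p) \lor s) \land \lnot s) \lor (p \land q)   [double negation]
≡ (((s \land p) \lor s) \land \lnot s) \lor (p \land q)   [double negation]
≡ (s \lor s \lor p) \land (s \lor s \lor q) \land (p \lor s \lor p) \land (p \lor s \lor q) \land (\lnot s \lor p) \land (\lnot s \lor q)   [distribute \lor over \land]
≡ (s \lor p) \land (s \lor q) \land (\lnot s \lor p) \land (\lnot s \lor q)   [simplify]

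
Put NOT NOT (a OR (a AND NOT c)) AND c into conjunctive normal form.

a AND c

NOT NOT (a OR (a AND NOT c)) AND c
≡ (a OR (a AND NOT c)) AND c   [double negation]
≡ (a OR a) AND (a OR NOT c) AND c   [distribute OR over AND]
≡ a AND c   [simplify]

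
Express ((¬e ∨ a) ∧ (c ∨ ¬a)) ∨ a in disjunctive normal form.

((¬e ∨ a) ∧ (c ∨ ¬a)) ∨ a
= (¬e ∧ c) ∨ (¬e ∧ ¬a) ∨ (a ∧ c) ∨ (a ∧ ¬a) ∨ a   [distribute ∧ over ∨]
= (¬e ∧ c) ∨ (¬e ∧ ¬a) ∨ a   [simplify]

(¬e ∧ c) ∨ (¬e ∧ ¬a) ∨ a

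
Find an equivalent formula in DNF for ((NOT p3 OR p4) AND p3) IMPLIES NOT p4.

((NOT p3 OR p4) AND p3) IMPLIES NOT p4
⇔ NOT ((NOT p3 OR p4) AND p3) OR NOT p4   [eliminate IMPLIES]
⇔ NOT (NOT p3 OR p4) OR NOT p3 OR NOT p4   [De Morgan]
⇔ (NOT NOT p3 AND NOT p4) OR NOT p3 OR NOT p4   [De Morgan]
⇔ (p3 AND NOT p4) OR NOT p3 OR NOT p4   [double negation]
⇔ NOT p3 OR NOT p4   [simplify]

NOT p3 OR NOT p4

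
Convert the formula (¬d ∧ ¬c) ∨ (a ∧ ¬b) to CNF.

(¬d ∨ a) ∧ (¬d ∨ ¬b) ∧ (¬c ∨ a) ∧ (¬c ∨ ¬b)

(¬d ∧ ¬c) ∨ (a ∧ ¬b)
⇔ (¬d ∨ a) ∧ (¬d ∨ ¬b) ∧ (¬c ∨ a) ∧ (¬c ∨ ¬b)   [distribute ∨ over ∧]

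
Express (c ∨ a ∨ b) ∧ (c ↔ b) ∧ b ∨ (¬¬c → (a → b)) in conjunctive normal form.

(c ∨ a ∨ b) ∧ (c ↔ b) ∧ b ∨ (¬¬c → (a → b))
≡ (c ∨ a ∨ b) ∧ (c → b) ∧ (b → c) ∧ b ∨ (¬¬c → (a → b))   (eliminate ↔)
≡ (c ∨ a ∨ b) ∧ (¬c ∨ b) ∧ (b → c) ∧ b ∨ (¬¬c → (a → b))   (eliminate →)
≡ (c ∨ a ∨ b) ∧ (¬c ∨ b) ∧ (¬b ∨ c) ∧ b ∨ (¬¬c → (a → b))   (eliminate →)
≡ (c ∨ a ∨ b) ∧ (¬c ∨ b) ∧ (¬b ∨ c) ∧ b ∨ ¬¬¬c ∨ (a → b)   (eliminate →)
≡ (c ∨ a ∨ b) ∧ (¬c ∨ b) ∧ (¬b ∨ c) ∧ b ∨ ¬¬¬c ∨ ¬a ∨ b   (eliminate →)
≡ (c ∨ a ∨ b) ∧ (¬c ∨ b) ∧ (¬b ∨ c) ∧ b ∨ ¬c ∨ ¬a ∨ b   (double negation)
≡ (c ∨ a ∨ b ∨ ¬c ∨ ¬a ∨ b) ∧ (¬c ∨ b ∨ ¬c ∨ ¬a ∨ b) ∧ (¬b ∨ c ∨ ¬c ∨ ¬a ∨ b) ∧ (b ∨ ¬c ∨ ¬a ∨ b)   (distribute ∨ over ∧)
≡ ¬c ∨ b ∨ ¬a   (simplify)

¬c ∨ b ∨ ¬a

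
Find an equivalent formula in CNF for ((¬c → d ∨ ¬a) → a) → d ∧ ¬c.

((¬c → d ∨ ¬a) → a) → d ∧ ¬c
≡ ¬((¬c → d ∨ ¬a) → a) ∨ d ∧ ¬c   [eliminate →]
≡ ¬(¬(¬c → d ∨ ¬a) ∨ a) ∨ d ∧ ¬c   [eliminate →]
≡ ¬(¬(¬¬c ∨ d ∨ ¬a) ∨ a) ∨ d ∧ ¬c   [eliminate →]
≡ ¬¬(¬¬c ∨ d ∨ ¬a) ∧ ¬a ∨ d ∧ ¬c   [De Morgan]
≡ (¬¬c ∨ d ∨ ¬a) ∧ ¬a ∨ d ∧ ¬c   [double negation]
≡ (c ∨ d ∨ ¬a) ∧ ¬a ∨ d ∧ ¬c   [double negation]
≡ (c ∨ d ∨ ¬a ∨ d) ∧ (c ∨ d ∨ ¬a ∨ ¬c) ∧ (¬a ∨ d) ∧ (¬a ∨ ¬c)   [distribute ∨ over ∧]
≡ (¬a ∨ d) ∧ (¬a ∨ ¬c)   [simplify]

(¬a ∨ d) ∧ (¬a ∨ ¬c)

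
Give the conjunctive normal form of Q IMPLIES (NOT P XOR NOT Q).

NOT Q OR NOT P

Q IMPLIES (NOT P XOR NOT Q)
= NOT Q OR (NOT P XOR NOT Q)   (eliminate IMPLIES)
= NOT Q OR ((NOT P OR NOT Q) AND NOT (NOT P AND NOT Q))   (expand XOR)
= NOT Q OR ((NOT P OR NOT Q) AND (NOT NOT P OR NOT NOT Q))   (De Morgan)
= NOT Q OR ((NOT P OR NOT Q) AND (P OR NOT NOT Q))   (double negation)
= NOT Q OR ((NOT P OR NOT Q) AND (P OR Q))   (double negation)
= (NOT Q OR NOT P OR NOT Q) AND (NOT Q OR P OR Q)   (distribute OR over AND)
= NOT Q OR NOT P   (simplify)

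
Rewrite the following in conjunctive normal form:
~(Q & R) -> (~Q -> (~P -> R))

Q | P | R

~(Q & R) -> (~Q -> (~P -> R))
⇔ ~~(Q & R) | (~Q -> (~P -> R))   (eliminate ->)
⇔ ~~(Q & R) | ~~Q | (~P -> R)   (eliminate ->)
⇔ ~~(Q & R) | ~~Q | ~~P | R   (eliminate ->)
⇔ (Q & R) | ~~Q | ~~P | R   (double negation)
⇔ (Q & R) | Q | ~~P | R   (double negation)
⇔ (Q & R) | Q | P | R   (double negation)
⇔ (Q | Q | P | R) & (R | Q | P | R)   (distribute | over &)
⇔ Q | P | R   (simplify)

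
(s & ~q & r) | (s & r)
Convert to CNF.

s & r

(s & ~q & r) | (s & r)
= (s | s) & (s | r) & (~q | s) & (~q | r) & (r | s) & (r | r)
= s & r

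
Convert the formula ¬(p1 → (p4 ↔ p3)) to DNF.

¬(p1 → (p4 ↔ p3))
≡ ¬(¬p1 ∨ (p4 ↔ p3))   [eliminate →]
≡ ¬(¬p1 ∨ (p4 → p3) ∧ (p3 → p4))   [eliminate ↔]
≡ ¬(¬p1 ∨ (¬p4 ∨ p3) ∧ (p3 → p4))   [eliminate →]
≡ ¬(¬p1 ∨ (¬p4 ∨ p3) ∧ (¬p3 ∨ p4))   [eliminate →]
≡ ¬¬p1 ∧ ¬((¬p4 ∨ p3) ∧ (¬p3 ∨ p4))   [De Morgan]
≡ p1 ∧ ¬((¬p4 ∨ p3) ∧ (¬p3 ∨ p4))   [double negation]
≡ p1 ∧ (¬(¬p4 ∨ p3) ∨ ¬(¬p3 ∨ p4))   [De Morgan]
≡ p1 ∧ (¬¬p4 ∧ ¬p3 ∨ ¬(¬p3 ∨ p4))   [De Morgan]
≡ p1 ∧ (p4 ∧ ¬p3 ∨ ¬(¬p3 ∨ p4))   [double negation]
≡ p1 ∧ (p4 ∧ ¬p3 ∨ ¬¬p3 ∧ ¬p4)   [De Morgan]
≡ p1 ∧ (p4 ∧ ¬p3 ∨ p3 ∧ ¬p4)   [double negation]
≡ p1 ∧ p4 ∧ ¬p3 ∨ p1 ∧ p3 ∧ ¬p4   [distribute ∧ over ∨]

p1 ∧ p4 ∧ ¬p3 ∨ p1 ∧ p3 ∧ ¬p4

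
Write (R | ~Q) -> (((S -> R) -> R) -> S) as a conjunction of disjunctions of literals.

(R | ~Q) -> (((S -> R) -> R) -> S)
= ~(R | ~Q) | (((S -> R) -> R) -> S)   [eliminate ->]
= ~(R | ~Q) | ~((S -> R) -> R) | S   [eliminate ->]
= ~(R | ~Q) | ~(~(S -> R) | R) | S   [eliminate ->]
= ~(R | ~Q) | ~(~(~S | R) | R) | S   [eliminate ->]
= (~R & ~~Q) | ~(~(~S | R) | R) | S   [De Morgan]
= (~R & Q) | ~(~(~S | R) | R) | S   [double negation]
= (~R & Q) | (~~(~S | R) & ~R) | S   [De Morgan]
= (~R & Q) | ((~S | R) & ~R) | S   [double negation]
= (~R | ~S | R | S) & (~R | ~R | S) & (Q | ~S | R | S) & (Q | ~R | S)   [distribute | over &]
= ~R | S   [simplify]

~R | S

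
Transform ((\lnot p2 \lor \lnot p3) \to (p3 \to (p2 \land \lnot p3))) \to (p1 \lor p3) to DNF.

p1 \lor p3

((\lnot p2 \lor \lnot p3) \to (p3 \to (p2 \land \lnot p3))) \to (p1 \lor p3)
⇔ \lnot ((\lnot p2 \lor \lnot p3) \to (p3 \to (p2 \land \lnot p3))) \lor p1 \lor p3   [eliminate \to]
⇔ \lnot (\lnot (\lnot p2 \lor \lnot p3) \lor (p3 \to (p2 \land \lnot p3))) \lor p1 \lor p3   [eliminate \to]
⇔ \lnot (\lnot (\lnot p2 \lor \lnot p3) \lor \lnot p3 \lor (p2 \land \lnot p3)) \lor p1 \lor p3   [eliminate \to]
⇔ (\lnot \lnot (\lnot p2 \lor \lnot p3) \land \lnot \lnot p3 \land \lnot (p2 \land \lnot p3)) \lor p1 \lor p3   [De Morgan]
⇔ ((\lnot p2 \lor \lnot p3) \land \lnot \lnot p3 \land \lnot (p2 \land \lnot p3)) \lor p1 \lor p3   [double negation]
⇔ ((\lnot p2 \lor \lnot p3) \land p3 \land \lnot (p2 \land \lnot p3)) \lor p1 \lor p3   [double negation]
⇔ ((\lnot p2 \lor \lnot p3) \land p3 \land (\lnot p2 \lor \lnot \lnot p3)) \lor p1 \lor p3   [De Morgan]
⇔ ((\lnot p2 \lor \lnot p3) \land p3 \land (\lnot p2 \lor p3)) \lor p1 \lor p3   [double negation]
⇔ (\lnot p2 \land p3 \land \lnot p2) \lor (\lnot p2 \land p3 \land p3) \lor (\lnot p3 \land p3 \land \lnot p2) \lor (\lnot p3 \land p3 \land p3) \lor p1 \lor p3   [distribute \land over \lor]
⇔ p1 \lor p3   [simplify]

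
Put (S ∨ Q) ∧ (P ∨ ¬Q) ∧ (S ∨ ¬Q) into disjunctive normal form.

(S ∧ P) ∨ (S ∧ ¬Q)

(S ∨ Q) ∧ (P ∨ ¬Q) ∧ (S ∨ ¬Q)
⇔ (S ∧ P ∧ S) ∨ (S ∧ P ∧ ¬Q) ∨ (S ∧ ¬Q ∧ S) ∨ (S ∧ ¬Q ∧ ¬Q) ∨ (Q ∧ P ∧ S) ∨ (Q ∧ P ∧ ¬Q) ∨ (Q ∧ ¬Q ∧ S) ∨ (Q ∧ ¬Q ∧ ¬Q)   — distribute ∧ over ∨
⇔ (S ∧ P) ∨ (S ∧ ¬Q)   — simplify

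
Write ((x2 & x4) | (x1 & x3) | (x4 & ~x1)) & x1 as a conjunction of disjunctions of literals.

(x2 | x3 | ~x1) & (x4 | x3) & x1

((x2 & x4) | (x1 & x3) | (x4 & ~x1)) & x1
= (x2 | x1 | x4) & (x2 | x1 | ~x1) & (x2 | x3 | x4) & (x2 | x3 | ~x1) & (x4 | x1 | x4) & (x4 | x1 | ~x1) & (x4 | x3 | x4) & (x4 | x3 | ~x1) & x1   [distribute | over &]
= (x2 | x3 | ~x1) & (x4 | x3) & x1   [simplify]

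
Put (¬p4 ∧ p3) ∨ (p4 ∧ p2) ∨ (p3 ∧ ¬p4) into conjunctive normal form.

(¬p4 ∨ p2) ∧ (p3 ∨ p4) ∧ (p3 ∨ p2)

(¬p4 ∧ p3) ∨ (p4 ∧ p2) ∨ (p3 ∧ ¬p4)
⇔ (¬p4 ∨ p4 ∨ p3) ∧ (¬p4 ∨ p4 ∨ ¬p4) ∧ (¬p4 ∨ p2 ∨ p3) ∧ (¬p4 ∨ p2 ∨ ¬p4) ∧ (p3 ∨ p4 ∨ p3) ∧ (p3 ∨ p4 ∨ ¬p4) ∧ (p3 ∨ p2 ∨ p3) ∧ (p3 ∨ p2 ∨ ¬p4)   [distribute ∨ over ∧]
⇔ (¬p4 ∨ p2) ∧ (p3 ∨ p4) ∧ (p3 ∨ p2)   [simplify]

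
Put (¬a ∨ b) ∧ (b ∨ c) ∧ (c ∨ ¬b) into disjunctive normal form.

(¬a ∧ c) ∨ (b ∧ c)

(¬a ∨ b) ∧ (b ∨ c) ∧ (c ∨ ¬b)
≡ (¬a ∧ b ∧ c) ∨ (¬a ∧ b ∧ ¬b) ∨ (¬a ∧ c ∧ c) ∨ (¬a ∧ c ∧ ¬b) ∨ (b ∧ b ∧ c) ∨ (b ∧ b ∧ ¬b) ∨ (b ∧ c ∧ c) ∨ (b ∧ c ∧ ¬b)
≡ (¬a ∧ c) ∨ (b ∧ c)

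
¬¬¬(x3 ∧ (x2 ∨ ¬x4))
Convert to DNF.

¬¬¬(x3 ∧ (x2 ∨ ¬x4))
⇔ ¬(x3 ∧ (x2 ∨ ¬x4))   [double negation]
⇔ ¬x3 ∨ ¬(x2 ∨ ¬x4)   [De Morgan]
⇔ ¬x3 ∨ (¬x2 ∧ ¬¬x4)   [De Morgan]
⇔ ¬x3 ∨ (¬x2 ∧ x4)   [double negation]

¬x3 ∨ (¬x2 ∧ x4)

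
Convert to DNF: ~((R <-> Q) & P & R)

~((R <-> Q) & P & R)
≡ ~((R -> Q) & (Q -> R) & P & R)   [eliminate <->]
≡ ~((~R | Q) & (Q -> R) & P & R)   [eliminate ->]
≡ ~((~R | Q) & (~Q | R) & P & R)   [eliminate ->]
≡ ~(~R | Q) | ~(~Q | R) | ~P | ~R   [De Morgan]
≡ (~~R & ~Q) | ~(~Q | R) | ~P | ~R   [De Morgan]
≡ (R & ~Q) | ~(~Q | R) | ~P | ~R   [double negation]
≡ (R & ~Q) | (~~Q & ~R) | ~P | ~R   [De Morgan]
≡ (R & ~Q) | (Q & ~R) | ~P | ~R   [double negation]
≡ (R & ~Q) | ~P | ~R   [simplify]

(R & ~Q) | ~P | ~R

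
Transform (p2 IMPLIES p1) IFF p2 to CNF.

p2 AND (NOT p2 OR p1)

(p2 IMPLIES p1) IFF p2
≡ ((p2 IMPLIES p1) IMPLIES p2) AND (p2 IMPLIES (p2 IMPLIES p1))   (eliminate IFF)
≡ (NOT (p2 IMPLIES p1) OR p2) AND (p2 IMPLIES (p2 IMPLIES p1))   (eliminate IMPLIES)
≡ (NOT (NOT p2 OR p1) OR p2) AND (p2 IMPLIES (p2 IMPLIES p1))   (eliminate IMPLIES)
≡ (NOT (NOT p2 OR p1) OR p2) AND (NOT p2 OR (p2 IMPLIES p1))   (eliminate IMPLIES)
≡ (NOT (NOT p2 OR p1) OR p2) AND (NOT p2 OR NOT p2 OR p1)   (eliminate IMPLIES)
≡ ((NOT NOT p2 AND NOT p1) OR p2) AND (NOT p2 OR NOT p2 OR p1)   (De Morgan)
≡ ((p2 AND NOT p1) OR p2) AND (NOT p2 OR NOT p2 OR p1)   (double negation)
≡ (p2 OR p2) AND (NOT p1 OR p2) AND (NOT p2 OR NOT p2 OR p1)   (distribute OR over AND)
≡ p2 AND (NOT p2 OR p1)   (simplify)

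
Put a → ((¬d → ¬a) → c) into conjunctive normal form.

a → ((¬d → ¬a) → c)
≡ ¬a ∨ ((¬d → ¬a) → c)   — eliminate →
≡ ¬a ∨ ¬(¬d → ¬a) ∨ c   — eliminate →
≡ ¬a ∨ ¬(¬¬d ∨ ¬a) ∨ c   — eliminate →
≡ ¬a ∨ (¬¬¬d ∧ ¬¬a) ∨ c   — De Morgan
≡ ¬a ∨ (¬d ∧ ¬¬a) ∨ c   — double negation
≡ ¬a ∨ (¬d ∧ a) ∨ c   — double negation
≡ (¬a ∨ ¬d ∨ c) ∧ (¬a ∨ a ∨ c)   — distribute ∨ over ∧
≡ ¬a ∨ ¬d ∨ c   — simplify

¬a ∨ ¬d ∨ c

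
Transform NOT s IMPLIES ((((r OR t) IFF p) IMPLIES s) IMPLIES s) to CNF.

(s OR NOT r OR p) AND (s OR NOT t OR p) AND (s OR NOT p OR r OR t)

NOT s IMPLIES ((((r OR t) IFF p) IMPLIES s) IMPLIES s)
≡ NOT NOT s OR ((((r OR t) IFF p) IMPLIES s) IMPLIES s)   [eliminate IMPLIES]
≡ NOT NOT s OR NOT (((r OR t) IFF p) IMPLIES s) OR s   [eliminate IMPLIES]
≡ NOT NOT s OR NOT (NOT ((r OR t) IFF p) OR s) OR s   [eliminate IMPLIES]
≡ NOT NOT s OR NOT (NOT (((r OR t) IMPLIES p) AND (p IMPLIES (r OR t))) OR s) OR s   [eliminate IFF]
≡ NOT NOT s OR NOT (NOT ((NOT (r OR t) OR p) AND (p IMPLIES (r OR t))) OR s) OR s   [eliminate IMPLIES]
≡ NOT NOT s OR NOT (NOT ((NOT (r OR t) OR p) AND (NOT p OR r OR t)) OR s) OR s   [eliminate IMPLIES]
≡ s OR NOT (NOT ((NOT (r OR t) OR p) AND (NOT p OR r OR t)) OR s) OR s   [double negation]
≡ s OR (NOT NOT ((NOT (r OR t) OR p) AND (NOT p OR r OR t)) AND NOT s) OR s   [De Morgan]
≡ s OR ((NOT (r OR t) OR p) AND (NOT p OR r OR t) AND NOT s) OR s   [double negation]
≡ s OR (((NOT r AND NOT t) OR p) AND (NOT p OR r OR t) AND NOT s) OR s   [De Morgan]
≡ (s OR NOT r OR p OR s) AND (s OR NOT t OR p OR s) AND (s OR NOT p OR r OR t OR s) AND (s OR NOT s OR s)   [distribute OR over AND]
≡ (s OR NOT r OR p) AND (s OR NOT t OR p) AND (s OR NOT p OR r OR t)   [simplify]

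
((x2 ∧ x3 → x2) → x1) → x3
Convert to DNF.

((x2 ∧ x3 → x2) → x1) → x3
= ¬((x2 ∧ x3 → x2) → x1) ∨ x3   (eliminate →)
= ¬(¬(x2 ∧ x3 → x2) ∨ x1) ∨ x3   (eliminate →)
= ¬(¬(¬(x2 ∧ x3) ∨ x2) ∨ x1) ∨ x3   (eliminate →)
= ¬¬(¬(x2 ∧ x3) ∨ x2) ∧ ¬x1 ∨ x3   (De Morgan)
= (¬(x2 ∧ x3) ∨ x2) ∧ ¬x1 ∨ x3   (double negation)
= (¬x2 ∨ ¬x3 ∨ x2) ∧ ¬x1 ∨ x3   (De Morgan)
= ¬x2 ∧ ¬x1 ∨ ¬x3 ∧ ¬x1 ∨ x2 ∧ ¬x1 ∨ x3   (distribute ∧ over ∨)

¬x2 ∧ ¬x1 ∨ ¬x3 ∧ ¬x1 ∨ x2 ∧ ¬x1 ∨ x3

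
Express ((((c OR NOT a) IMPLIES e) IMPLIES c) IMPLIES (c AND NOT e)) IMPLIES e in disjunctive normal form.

(NOT a AND NOT e AND NOT c) OR e

((((c OR NOT a) IMPLIES e) IMPLIES c) IMPLIES (c AND NOT e)) IMPLIES e
≡ NOT ((((c OR NOT a) IMPLIES e) IMPLIES c) IMPLIES (c AND NOT e)) OR e   [eliminate IMPLIES]
≡ NOT (NOT (((c OR NOT a) IMPLIES e) IMPLIES c) OR (c AND NOT e)) OR e   [eliminate IMPLIES]
≡ NOT (NOT (NOT ((c OR NOT a) IMPLIES e) OR c) OR (c AND NOT e)) OR e   [eliminate IMPLIES]
≡ NOT (NOT (NOT (NOT (c OR NOT a) OR e) OR c) OR (c AND NOT e)) OR e   [eliminate IMPLIES]
≡ (NOT NOT (NOT (NOT (c OR NOT a) OR e) OR c) AND NOT (c AND NOT e)) OR e   [De Morgan]
≡ ((NOT (NOT (c OR NOT a) OR e) OR c) AND NOT (c AND NOT e)) OR e   [double negation]
≡ (((NOT NOT (c OR NOT a) AND NOT e) OR c) AND NOT (c AND NOT e)) OR e   [De Morgan]
≡ ((((c OR NOT a) AND NOT e) OR c) AND NOT (c AND NOT e)) OR e   [double negation]
≡ ((((c OR NOT a) AND NOT e) OR c) AND (NOT c OR NOT NOT e)) OR e   [De Morgan]
≡ ((((c OR NOT a) AND NOT e) OR c) AND (NOT c OR e)) OR e   [double negation]
≡ (c AND NOT e AND NOT c) OR (c AND NOT e AND e) OR (NOT a AND NOT e AND NOT c) OR (NOT a AND NOT e AND e) OR (c AND NOT c) OR (c AND e) OR e   [distribute AND over OR]
≡ (NOT a AND NOT e AND NOT c) OR e   [simplify]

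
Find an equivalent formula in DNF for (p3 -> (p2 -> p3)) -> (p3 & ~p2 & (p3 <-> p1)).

(p3 -> (p2 -> p3)) -> (p3 & ~p2 & (p3 <-> p1))
≡ ~(p3 -> (p2 -> p3)) | (p3 & ~p2 & (p3 <-> p1))   (eliminate ->)
≡ ~(~p3 | (p2 -> p3)) | (p3 & ~p2 & (p3 <-> p1))   (eliminate ->)
≡ ~(~p3 | ~p2 | p3) | (p3 & ~p2 & (p3 <-> p1))   (eliminate ->)
≡ ~(~p3 | ~p2 | p3) | (p3 & ~p2 & (p3 -> p1) & (p1 -> p3))   (eliminate <->)
≡ ~(~p3 | ~p2 | p3) | (p3 & ~p2 & (~p3 | p1) & (p1 -> p3))   (eliminate ->)
≡ ~(~p3 | ~p2 | p3) | (p3 & ~p2 & (~p3 | p1) & (~p1 | p3))   (eliminate ->)
≡ (~~p3 & ~~p2 & ~p3) | (p3 & ~p2 & (~p3 | p1) & (~p1 | p3))   (De Morgan)
≡ (p3 & ~~p2 & ~p3) | (p3 & ~p2 & (~p3 | p1) & (~p1 | p3))   (double negation)
≡ (p3 & p2 & ~p3) | (p3 & ~p2 & (~p3 | p1) & (~p1 | p3))   (double negation)
≡ (p3 & p2 & ~p3) | (p3 & ~p2 & ~p3 & ~p1) | (p3 & ~p2 & ~p3 & p3) | (p3 & ~p2 & p1 & ~p1) | (p3 & ~p2 & p1 & p3)   (distribute & over |)
≡ p3 & ~p2 & p1   (simplify)

p3 & ~p2 & p1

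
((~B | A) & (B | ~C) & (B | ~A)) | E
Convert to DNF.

((~B | A) & (B | ~C) & (B | ~A)) | E
= (~B & B & B) | (~B & B & ~A) | (~B & ~C & B) | (~B & ~C & ~A) | (A & B & B) | (A & B & ~A) | (A & ~C & B) | (A & ~C & ~A) | E   [distribute & over |]
= (~B & ~C & ~A) | (A & B) | E   [simplify]

(~B & ~C & ~A) | (A & B) | E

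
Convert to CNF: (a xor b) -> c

(a xor b) -> c
≡ ~(a xor b) | c   [eliminate ->]
≡ ~((a | b) & ~(a & b)) | c   [expand xor]
≡ ~(a | b) | ~~(a & b) | c   [De Morgan]
≡ (~a & ~b) | ~~(a & b) | c   [De Morgan]
≡ (~a & ~b) | (a & b) | c   [double negation]
≡ (~a | a | c) & (~a | b | c) & (~b | a | c) & (~b | b | c)   [distribute | over &]
≡ (~a | b | c) & (~b | a | c)   [simplify]

(~a | b | c) & (~b | a | c)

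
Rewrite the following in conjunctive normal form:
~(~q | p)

q & ~p

~(~q | p)
≡ ~~q & ~p   (De Morgan)
≡ q & ~p   (double negation)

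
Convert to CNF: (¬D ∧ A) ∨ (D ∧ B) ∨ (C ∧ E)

(¬D ∧ A) ∨ (D ∧ B) ∨ (C ∧ E)
≡ (¬D ∨ D ∨ C) ∧ (¬D ∨ D ∨ E) ∧ (¬D ∨ B ∨ C) ∧ (¬D ∨ B ∨ E) ∧ (A ∨ D ∨ C) ∧ (A ∨ D ∨ E) ∧ (A ∨ B ∨ C) ∧ (A ∨ B ∨ E)   (distribute ∨ over ∧)
≡ (¬D ∨ B ∨ C) ∧ (¬D ∨ B ∨ E) ∧ (A ∨ D ∨ C) ∧ (A ∨ D ∨ E) ∧ (A ∨ B ∨ C) ∧ (A ∨ B ∨ E)   (simplify)

(¬D ∨ B ∨ C) ∧ (¬D ∨ B ∨ E) ∧ (A ∨ D ∨ C) ∧ (A ∨ D ∨ E) ∧ (A ∨ B ∨ C) ∧ (A ∨ B ∨ E)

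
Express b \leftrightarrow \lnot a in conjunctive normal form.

(\lnot b \lor \lnot a) \land (a \lor b)

b \leftrightarrow \lnot a
≡ (b \to \lnot a) \land (\lnot a \to b)   — eliminate \leftrightarrow
≡ (\lnot b \lor \lnot a) \land (\lnot a \to b)   — eliminate \to
≡ (\lnot b \lor \lnot a) \land (\lnot \lnot a \lor b)   — eliminate \to
≡ (\lnot b \lor \lnot a) \land (a \lor b)   — double negation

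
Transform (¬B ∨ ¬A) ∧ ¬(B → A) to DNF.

¬A ∧ B

(¬B ∨ ¬A) ∧ ¬(B → A)
≡ (¬B ∨ ¬A) ∧ ¬(¬B ∨ A)   (eliminate →)
≡ (¬B ∨ ¬A) ∧ ¬¬B ∧ ¬A   (De Morgan)
≡ (¬B ∨ ¬A) ∧ B ∧ ¬A   (double negation)
≡ (¬B ∧ B ∧ ¬A) ∨ (¬A ∧ B ∧ ¬A)   (distribute ∧ over ∨)
≡ ¬A ∧ B   (simplify)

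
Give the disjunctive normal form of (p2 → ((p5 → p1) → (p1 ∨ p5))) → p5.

(p2 → ((p5 → p1) → (p1 ∨ p5))) → p5
≡ ¬(p2 → ((p5 → p1) → (p1 ∨ p5))) ∨ p5   — eliminate →
≡ ¬(¬p2 ∨ ((p5 → p1) → (p1 ∨ p5))) ∨ p5   — eliminate →
≡ ¬(¬p2 ∨ ¬(p5 → p1) ∨ p1 ∨ p5) ∨ p5   — eliminate →
≡ ¬(¬p2 ∨ ¬(¬p5 ∨ p1) ∨ p1 ∨ p5) ∨ p5   — eliminate →
≡ (¬¬p2 ∧ ¬¬(¬p5 ∨ p1) ∧ ¬p1 ∧ ¬p5) ∨ p5   — De Morgan
≡ (p2 ∧ ¬¬(¬p5 ∨ p1) ∧ ¬p1 ∧ ¬p5) ∨ p5   — double negation
≡ (p2 ∧ (¬p5 ∨ p1) ∧ ¬p1 ∧ ¬p5) ∨ p5   — double negation
≡ (p2 ∧ ¬p5 ∧ ¬p1 ∧ ¬p5) ∨ (p2 ∧ p1 ∧ ¬p1 ∧ ¬p5) ∨ p5   — distribute ∧ over ∨
≡ (p2 ∧ ¬p5 ∧ ¬p1) ∨ p5   — simplify

(p2 ∧ ¬p5 ∧ ¬p1) ∨ p5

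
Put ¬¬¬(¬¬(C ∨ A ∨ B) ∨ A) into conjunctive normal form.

¬C ∧ ¬A ∧ ¬B

¬¬¬(¬¬(C ∨ A ∨ B) ∨ A)
≡ ¬(¬¬(C ∨ A ∨ B) ∨ A)   — double negation
≡ ¬¬¬(C ∨ A ∨ B) ∧ ¬A   — De Morgan
≡ ¬(C ∨ A ∨ B) ∧ ¬A   — double negation
≡ ¬C ∧ ¬A ∧ ¬B ∧ ¬A   — De Morgan
≡ ¬C ∧ ¬A ∧ ¬B   — simplify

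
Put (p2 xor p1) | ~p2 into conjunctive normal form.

~p2 | ~p1

(p2 xor p1) | ~p2
≡ ((p2 | p1) & ~(p2 & p1)) | ~p2   [expand xor]
≡ ((p2 | p1) & (~p2 | ~p1)) | ~p2   [De Morgan]
≡ (p2 | p1 | ~p2) & (~p2 | ~p1 | ~p2)   [distribute | over &]
≡ ~p2 | ~p1   [simplify]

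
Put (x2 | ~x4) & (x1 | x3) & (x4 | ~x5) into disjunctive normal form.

(x2 & x1 & x4) | (x2 & x1 & ~x5) | (x2 & x3 & x4) | (x2 & x3 & ~x5) | (~x4 & x1 & ~x5) | (~x4 & x3 & ~x5)

(x2 | ~x4) & (x1 | x3) & (x4 | ~x5)
= (x2 & x1 & x4) | (x2 & x1 & ~x5) | (x2 & x3 & x4) | (x2 & x3 & ~x5) | (~x4 & x1 & x4) | (~x4 & x1 & ~x5) | (~x4 & x3 & x4) | (~x4 & x3 & ~x5)   — distribute & over |
= (x2 & x1 & x4) | (x2 & x1 & ~x5) | (x2 & x3 & x4) | (x2 & x3 & ~x5) | (~x4 & x1 & ~x5) | (~x4 & x3 & ~x5)   — simplify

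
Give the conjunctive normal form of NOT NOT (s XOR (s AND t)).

s AND (NOT s OR NOT t)

NOT NOT (s XOR (s AND t))
≡ NOT NOT ((s OR (s AND t)) AND NOT (s AND s AND t))   [expand XOR]
≡ (s OR (s AND t)) AND NOT (s AND s AND t)   [double negation]
≡ (s OR (s AND t)) AND (NOT s OR NOT s OR NOT t)   [De Morgan]
≡ (s OR s) AND (s OR t) AND (NOT s OR NOT s OR NOT t)   [distribute OR over AND]
≡ s AND (NOT s OR NOT t)   [simplify]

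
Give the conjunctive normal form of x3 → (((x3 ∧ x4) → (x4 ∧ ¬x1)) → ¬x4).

x3 → (((x3 ∧ x4) → (x4 ∧ ¬x1)) → ¬x4)
⇔ ¬x3 ∨ (((x3 ∧ x4) → (x4 ∧ ¬x1)) → ¬x4)   [eliminate →]
⇔ ¬x3 ∨ ¬((x3 ∧ x4) → (x4 ∧ ¬x1)) ∨ ¬x4   [eliminate →]
⇔ ¬x3 ∨ ¬(¬(x3 ∧ x4) ∨ (x4 ∧ ¬x1)) ∨ ¬x4   [eliminate →]
⇔ ¬x3 ∨ (¬¬(x3 ∧ x4) ∧ ¬(x4 ∧ ¬x1)) ∨ ¬x4   [De Morgan]
⇔ ¬x3 ∨ (x3 ∧ x4 ∧ ¬(x4 ∧ ¬x1)) ∨ ¬x4   [double negation]
⇔ ¬x3 ∨ (x3 ∧ x4 ∧ (¬x4 ∨ ¬¬x1)) ∨ ¬x4   [De Morgan]
⇔ ¬x3 ∨ (x3 ∧ x4 ∧ (¬x4 ∨ x1)) ∨ ¬x4   [double negation]
⇔ (¬x3 ∨ x3 ∨ ¬x4) ∧ (¬x3 ∨ x4 ∨ ¬x4) ∧ (¬x3 ∨ ¬x4 ∨ x1 ∨ ¬x4)   [distribute ∨ over ∧]
⇔ ¬x3 ∨ ¬x4 ∨ x1   [simplify]

¬x3 ∨ ¬x4 ∨ x1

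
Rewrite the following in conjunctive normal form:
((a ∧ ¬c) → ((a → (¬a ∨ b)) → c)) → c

((a ∧ ¬c) → ((a → (¬a ∨ b)) → c)) → c
= ¬((a ∧ ¬c) → ((a → (¬a ∨ b)) → c)) ∨ c   [eliminate →]
= ¬(¬(a ∧ ¬c) ∨ ((a → (¬a ∨ b)) → c)) ∨ c   [eliminate →]
= ¬(¬(a ∧ ¬c) ∨ ¬(a → (¬a ∨ b)) ∨ c) ∨ c   [eliminate →]
= ¬(¬(a ∧ ¬c) ∨ ¬(¬a ∨ ¬a ∨ b) ∨ c) ∨ c   [eliminate →]
= (¬¬(a ∧ ¬c) ∧ ¬¬(¬a ∨ ¬a ∨ b) ∧ ¬c) ∨ c   [De Morgan]
= (a ∧ ¬c ∧ ¬¬(¬a ∨ ¬a ∨ b) ∧ ¬c) ∨ c   [double negation]
= (a ∧ ¬c ∧ (¬a ∨ ¬a ∨ b) ∧ ¬c) ∨ c   [double negation]
= (a ∨ c) ∧ (¬c ∨ c) ∧ (¬a ∨ ¬a ∨ b ∨ c) ∧ (¬c ∨ c)   [distribute ∨ over ∧]
= (a ∨ c) ∧ (¬a ∨ b ∨ c)   [simplify]

(a ∨ c) ∧ (¬a ∨ b ∨ c)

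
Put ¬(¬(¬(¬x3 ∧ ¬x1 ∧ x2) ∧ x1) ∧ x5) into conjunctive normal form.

¬(¬(¬(¬x3 ∧ ¬x1 ∧ x2) ∧ x1) ∧ x5)
= ¬¬(¬(¬x3 ∧ ¬x1 ∧ x2) ∧ x1) ∨ ¬x5   [De Morgan]
= (¬(¬x3 ∧ ¬x1 ∧ x2) ∧ x1) ∨ ¬x5   [double negation]
= ((¬¬x3 ∨ ¬¬x1 ∨ ¬x2) ∧ x1) ∨ ¬x5   [De Morgan]
= ((x3 ∨ ¬¬x1 ∨ ¬x2) ∧ x1) ∨ ¬x5   [double negation]
= ((x3 ∨ x1 ∨ ¬x2) ∧ x1) ∨ ¬x5   [double negation]
= (x3 ∨ x1 ∨ ¬x2 ∨ ¬x5) ∧ (x1 ∨ ¬x5)   [distribute ∨ over ∧]
= x1 ∨ ¬x5   [simplify]

x1 ∨ ¬x5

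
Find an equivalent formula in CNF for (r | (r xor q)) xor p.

(r | q | p) & (~r | ~p) & (~q | r | ~p)

(r | (r xor q)) xor p
≡ (r | (r xor q) | p) & ~((r | (r xor q)) & p)   [expand xor]
≡ (r | ((r | q) & ~(r & q)) | p) & ~((r | (r xor q)) & p)   [expand xor]
≡ (r | ((r | q) & ~(r & q)) | p) & ~((r | ((r | q) & ~(r & q))) & p)   [expand xor]
≡ (r | ((r | q) & (~r | ~q)) | p) & ~((r | ((r | q) & ~(r & q))) & p)   [De Morgan]
≡ (r | ((r | q) & (~r | ~q)) | p) & (~(r | ((r | q) & ~(r & q))) | ~p)   [De Morgan]
≡ (r | ((r | q) & (~r | ~q)) | p) & ((~r & ~((r | q) & ~(r & q))) | ~p)   [De Morgan]
≡ (r | ((r | q) & (~r | ~q)) | p) & ((~r & (~(r | q) | ~~(r & q))) | ~p)   [De Morgan]
≡ (r | ((r | q) & (~r | ~q)) | p) & ((~r & ((~r & ~q) | ~~(r & q))) | ~p)   [De Morgan]
≡ (r | ((r | q) & (~r | ~q)) | p) & ((~r & ((~r & ~q) | (r & q))) | ~p)   [double negation]
≡ (r | r | q | p) & (r | ~r | ~q | p) & (~r | ~p) & (~r | r | ~p) & (~r | q | ~p) & (~q | r | ~p) & (~q | q | ~p)   [distribute | over &]
≡ (r | q | p) & (~r | ~p) & (~q | r | ~p)   [simplify]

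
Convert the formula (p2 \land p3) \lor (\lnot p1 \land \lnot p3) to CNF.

(p2 \lor \lnot p1) \land (p2 \lor \lnot p3) \land (p3 \lor \lnot p1)

(p2 \land p3) \lor (\lnot p1 \land \lnot p3)
≡ (p2 \lor \lnot p1) \land (p2 \lor \lnot p3) \land (p3 \lor \lnot p1) \land (p3 \lor \lnot p3)
≡ (p2 \lor \lnot p1) \land (p2 \lor \lnot p3) \land (p3 \lor \lnot p1)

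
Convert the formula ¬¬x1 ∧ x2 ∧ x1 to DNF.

x1 ∧ x2

¬¬x1 ∧ x2 ∧ x1
≡ x1 ∧ x2 ∧ x1   [double negation]
≡ x1 ∧ x2   [simplify]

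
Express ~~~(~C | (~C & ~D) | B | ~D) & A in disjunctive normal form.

~~~(~C | (~C & ~D) | B | ~D) & A
= ~(~C | (~C & ~D) | B | ~D) & A   [double negation]
= ~~C & ~(~C & ~D) & ~B & ~~D & A   [De Morgan]
= C & ~(~C & ~D) & ~B & ~~D & A   [double negation]
= C & (~~C | ~~D) & ~B & ~~D & A   [De Morgan]
= C & (C | ~~D) & ~B & ~~D & A   [double negation]
= C & (C | D) & ~B & ~~D & A   [double negation]
= C & (C | D) & ~B & D & A   [double negation]
= (C & C & ~B & D & A) | (C & D & ~B & D & A)   [distribute & over |]
= C & ~B & D & A   [simplify]

C & ~B & D & A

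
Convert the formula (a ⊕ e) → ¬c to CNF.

(a ⊕ e) → ¬c
≡ ¬(a ⊕ e) ∨ ¬c   [eliminate →]
≡ ¬((a ∨ e) ∧ ¬(a ∧ e)) ∨ ¬c   [expand ⊕]
≡ ¬(a ∨ e) ∨ ¬¬(a ∧ e) ∨ ¬c   [De Morgan]
≡ (¬a ∧ ¬e) ∨ ¬¬(a ∧ e) ∨ ¬c   [De Morgan]
≡ (¬a ∧ ¬e) ∨ (a ∧ e) ∨ ¬c   [double negation]
≡ (¬a ∨ a ∨ ¬c) ∧ (¬a ∨ e ∨ ¬c) ∧ (¬e ∨ a ∨ ¬c) ∧ (¬e ∨ e ∨ ¬c)   [distribute ∨ over ∧]
≡ (¬a ∨ e ∨ ¬c) ∧ (¬e ∨ a ∨ ¬c)   [simplify]

(¬a ∨ e ∨ ¬c) ∧ (¬e ∨ a ∨ ¬c)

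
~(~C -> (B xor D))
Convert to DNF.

~(~C -> (B xor D))
⇔ ~(~~C | (B xor D))   [eliminate ->]
⇔ ~(~~C | (B & ~D) | (~B & D))   [expand xor]
⇔ ~~~C & ~(B & ~D) & ~(~B & D)   [De Morgan]
⇔ ~C & ~(B & ~D) & ~(~B & D)   [double negation]
⇔ ~C & (~B | ~~D) & ~(~B & D)   [De Morgan]
⇔ ~C & (~B | D) & ~(~B & D)   [double negation]
⇔ ~C & (~B | D) & (~~B | ~D)   [De Morgan]
⇔ ~C & (~B | D) & (B | ~D)   [double negation]
⇔ (~C & ~B & B) | (~C & ~B & ~D) | (~C & D & B) | (~C & D & ~D)   [distribute & over |]
⇔ (~C & ~B & ~D) | (~C & D & B)   [simplify]

(~C & ~B & ~D) | (~C & D & B)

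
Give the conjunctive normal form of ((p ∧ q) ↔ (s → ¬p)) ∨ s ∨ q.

((p ∧ q) ↔ (s → ¬p)) ∨ s ∨ q
≡ (((p ∧ q) → (s → ¬p)) ∧ ((s → ¬p) → (p ∧ q))) ∨ s ∨ q   (eliminate ↔)
≡ ((¬(p ∧ q) ∨ (s → ¬p)) ∧ ((s → ¬p) → (p ∧ q))) ∨ s ∨ q   (eliminate →)
≡ ((¬(p ∧ q) ∨ ¬s ∨ ¬p) ∧ ((s → ¬p) → (p ∧ q))) ∨ s ∨ q   (eliminate →)
≡ ((¬(p ∧ q) ∨ ¬s ∨ ¬p) ∧ (¬(s → ¬p) ∨ (p ∧ q))) ∨ s ∨ q   (eliminate →)
≡ ((¬(p ∧ q) ∨ ¬s ∨ ¬p) ∧ (¬(¬s ∨ ¬p) ∨ (p ∧ q))) ∨ s ∨ q   (eliminate →)
≡ ((¬p ∨ ¬q ∨ ¬s ∨ ¬p) ∧ (¬(¬s ∨ ¬p) ∨ (p ∧ q))) ∨ s ∨ q   (De Morgan)
≡ ((¬p ∨ ¬q ∨ ¬s ∨ ¬p) ∧ ((¬¬s ∧ ¬¬p) ∨ (p ∧ q))) ∨ s ∨ q   (De Morgan)
≡ ((¬p ∨ ¬q ∨ ¬s ∨ ¬p) ∧ ((s ∧ ¬¬p) ∨ (p ∧ q))) ∨ s ∨ q   (double negation)
≡ ((¬p ∨ ¬q ∨ ¬s ∨ ¬p) ∧ ((s ∧ p) ∨ (p ∧ q))) ∨ s ∨ q   (double negation)
≡ (¬p ∨ ¬q ∨ ¬s ∨ ¬p ∨ s ∨ q) ∧ (s ∨ p ∨ s ∨ q) ∧ (s ∨ q ∨ s ∨ q) ∧ (p ∨ p ∨ s ∨ q) ∧ (p ∨ q ∨ s ∨ q)   (distribute ∨ over ∧)
≡ s ∨ q   (simplify)

s ∨ q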